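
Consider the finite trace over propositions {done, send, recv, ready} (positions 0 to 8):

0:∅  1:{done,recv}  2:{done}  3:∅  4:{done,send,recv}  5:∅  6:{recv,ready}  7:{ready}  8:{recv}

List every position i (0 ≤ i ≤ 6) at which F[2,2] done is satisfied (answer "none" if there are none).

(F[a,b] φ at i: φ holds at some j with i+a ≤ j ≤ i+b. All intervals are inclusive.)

Evaluate at each i in [0,6]:
  i=0: ✓ (witness j=2)
  i=1: ✗ (none in [3,3])
  i=2: ✓ (witness j=4)
  i=3: ✗ (none in [5,5])
  i=4: ✗ (none in [6,6])
  i=5: ✗ (none in [7,7])
  i=6: ✗ (none in [8,8])

0, 2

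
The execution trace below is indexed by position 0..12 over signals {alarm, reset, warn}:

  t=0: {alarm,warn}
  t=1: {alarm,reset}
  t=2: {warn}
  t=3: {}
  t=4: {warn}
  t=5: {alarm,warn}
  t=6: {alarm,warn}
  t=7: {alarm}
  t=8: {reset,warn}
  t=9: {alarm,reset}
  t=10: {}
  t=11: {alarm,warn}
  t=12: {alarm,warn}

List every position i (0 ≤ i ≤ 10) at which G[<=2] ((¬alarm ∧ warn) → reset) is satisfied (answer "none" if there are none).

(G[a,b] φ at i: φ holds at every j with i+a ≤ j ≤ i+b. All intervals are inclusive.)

5, 6, 7, 8, 9, 10

Evaluate at each i in [0,10]:
  i=0: ✗ (fails at j=2)
  i=1: ✗ (fails at j=2)
  i=2: ✗ (fails at j=2)
  i=3: ✗ (fails at j=4)
  i=4: ✗ (fails at j=4)
  i=5: ✓ (all of [5,7])
  i=6: ✓ (all of [6,8])
  i=7: ✓ (all of [7,9])
  i=8: ✓ (all of [8,10])
  i=9: ✓ (all of [9,11])
  i=10: ✓ (all of [10,12])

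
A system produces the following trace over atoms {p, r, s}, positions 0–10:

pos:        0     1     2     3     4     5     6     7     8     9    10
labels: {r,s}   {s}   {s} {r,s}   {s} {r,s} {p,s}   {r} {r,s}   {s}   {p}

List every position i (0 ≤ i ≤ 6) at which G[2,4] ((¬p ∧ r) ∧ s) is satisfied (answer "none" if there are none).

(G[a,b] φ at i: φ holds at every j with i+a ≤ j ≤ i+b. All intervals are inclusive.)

Evaluate at each i in [0,6]:
  i=0: ✗ (fails at j=2)
  i=1: ✗ (fails at j=4)
  i=2: ✗ (fails at j=4)
  i=3: ✗ (fails at j=6)
  i=4: ✗ (fails at j=6)
  i=5: ✗ (fails at j=7)
  i=6: ✗ (fails at j=9)

none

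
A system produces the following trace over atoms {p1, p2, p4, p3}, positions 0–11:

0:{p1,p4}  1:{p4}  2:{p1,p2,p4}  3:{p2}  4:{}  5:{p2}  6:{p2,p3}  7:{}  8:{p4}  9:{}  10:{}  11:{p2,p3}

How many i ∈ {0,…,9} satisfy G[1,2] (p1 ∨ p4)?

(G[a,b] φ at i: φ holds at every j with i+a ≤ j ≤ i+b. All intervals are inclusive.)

Evaluate at each i in [0,9]:
  i=0: ✓ (all of [1,2])
  i=1: ✗ (fails at j=3)
  i=2: ✗ (fails at j=3)
  i=3: ✗ (fails at j=4)
  i=4: ✗ (fails at j=5)
  i=5: ✗ (fails at j=6)
  i=6: ✗ (fails at j=7)
  i=7: ✗ (fails at j=9)
  i=8: ✗ (fails at j=9)
  i=9: ✗ (fails at j=10)
Positions where it holds: {0} → 1.

1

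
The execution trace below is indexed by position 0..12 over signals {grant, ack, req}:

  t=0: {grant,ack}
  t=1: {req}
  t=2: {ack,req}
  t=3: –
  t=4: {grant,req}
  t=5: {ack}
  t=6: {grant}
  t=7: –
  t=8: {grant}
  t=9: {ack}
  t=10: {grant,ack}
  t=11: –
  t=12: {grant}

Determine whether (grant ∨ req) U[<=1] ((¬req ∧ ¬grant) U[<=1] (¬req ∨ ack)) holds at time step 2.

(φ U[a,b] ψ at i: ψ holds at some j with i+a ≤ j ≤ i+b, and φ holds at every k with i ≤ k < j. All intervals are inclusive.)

True

Need some j in [2,3] with ((¬req ∧ ¬grant) U[<=1] (¬req ∨ ack)), and (grant ∨ req) at every k in [2,j-1].
  j=2: ((¬req ∧ ¬grant) U[<=1] (¬req ∨ ack)) holds; no prefix to check → satisfied.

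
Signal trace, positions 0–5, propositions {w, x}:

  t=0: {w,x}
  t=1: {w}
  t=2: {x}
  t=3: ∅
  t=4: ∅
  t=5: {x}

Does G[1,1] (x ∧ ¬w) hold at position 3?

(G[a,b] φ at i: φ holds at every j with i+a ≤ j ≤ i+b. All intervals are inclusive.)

Check (x ∧ ¬w) at every j in [4,4]:
  j=4: false
Fails at j=4 → formula fails.

False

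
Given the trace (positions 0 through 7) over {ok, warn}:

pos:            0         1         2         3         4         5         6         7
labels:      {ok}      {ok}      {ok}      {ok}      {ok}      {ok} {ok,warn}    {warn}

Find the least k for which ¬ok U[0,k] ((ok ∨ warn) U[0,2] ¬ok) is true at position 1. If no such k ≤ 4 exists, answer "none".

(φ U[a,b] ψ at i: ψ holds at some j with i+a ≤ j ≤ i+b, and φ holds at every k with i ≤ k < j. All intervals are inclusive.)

Need earliest j ≥ 1 with ((ok ∨ warn) U[0,2] ¬ok), and ¬ok at every k in [1,j-1].
  j=1: rhs fails.
  j=2: rhs fails.
  j=3: rhs fails.
  j=4: rhs fails.
  j=5: rhs holds but lhs fails at k=1.
No witness within the range → none.

none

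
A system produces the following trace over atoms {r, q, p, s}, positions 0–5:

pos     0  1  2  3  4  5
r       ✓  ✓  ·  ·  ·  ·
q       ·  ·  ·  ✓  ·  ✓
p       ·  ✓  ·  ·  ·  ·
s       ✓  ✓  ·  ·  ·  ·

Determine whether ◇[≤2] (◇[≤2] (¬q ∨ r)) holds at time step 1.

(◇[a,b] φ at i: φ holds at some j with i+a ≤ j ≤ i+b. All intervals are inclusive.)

Check ◇[≤2] (¬q ∨ r) at each j in [1,3]:
  j=1: holds (witness at 1)
  j=2: holds (witness at 2)
  j=3: holds (witness at 4)
Found at j=1 → formula holds.

True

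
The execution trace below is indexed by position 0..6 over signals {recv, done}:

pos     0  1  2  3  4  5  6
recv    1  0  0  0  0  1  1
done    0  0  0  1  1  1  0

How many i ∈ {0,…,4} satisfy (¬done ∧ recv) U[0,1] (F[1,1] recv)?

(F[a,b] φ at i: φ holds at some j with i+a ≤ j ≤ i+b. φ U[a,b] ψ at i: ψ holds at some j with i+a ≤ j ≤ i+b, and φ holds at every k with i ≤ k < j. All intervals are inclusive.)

Evaluate at each i in [0,4]:
  i=0: ✗ (no rhs in [0,1])
  i=1: ✗ (no rhs in [1,2])
  i=2: ✗ (no rhs in [2,3])
  i=3: ✗ (lhs fails at k=3 before rhs at j=4)
  i=4: ✓ (rhs at j=4)
Positions where it holds: {4} → 1.

1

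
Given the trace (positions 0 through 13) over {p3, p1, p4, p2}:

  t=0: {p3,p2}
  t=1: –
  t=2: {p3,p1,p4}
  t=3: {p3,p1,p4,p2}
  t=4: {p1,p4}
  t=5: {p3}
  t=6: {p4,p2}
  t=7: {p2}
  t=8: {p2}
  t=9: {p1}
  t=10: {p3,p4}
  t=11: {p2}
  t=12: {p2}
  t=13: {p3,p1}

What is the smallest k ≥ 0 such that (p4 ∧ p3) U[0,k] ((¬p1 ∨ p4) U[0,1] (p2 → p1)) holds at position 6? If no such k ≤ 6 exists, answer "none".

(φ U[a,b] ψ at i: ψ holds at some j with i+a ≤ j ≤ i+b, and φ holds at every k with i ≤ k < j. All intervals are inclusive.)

Need earliest j ≥ 6 with ((¬p1 ∨ p4) U[0,1] (p2 → p1)), and (p4 ∧ p3) at every k in [6,j-1].
  j=6: rhs fails.
  j=7: rhs fails.
  j=8: rhs holds but lhs fails at k=6.
  j=9: rhs holds but lhs fails at k=6.
  j=10: rhs holds but lhs fails at k=6.
  j=11: rhs fails.
  j=12: rhs holds but lhs fails at k=6.
No witness within the range → none.

none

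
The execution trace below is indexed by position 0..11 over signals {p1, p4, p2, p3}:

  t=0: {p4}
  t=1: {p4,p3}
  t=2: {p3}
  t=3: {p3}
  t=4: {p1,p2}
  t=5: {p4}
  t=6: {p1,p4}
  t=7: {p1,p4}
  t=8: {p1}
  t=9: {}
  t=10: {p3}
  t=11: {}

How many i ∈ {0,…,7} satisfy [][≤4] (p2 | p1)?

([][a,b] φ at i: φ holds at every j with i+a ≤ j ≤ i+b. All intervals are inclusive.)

Evaluate at each i in [0,7]:
  i=0: ✗ (fails at j=0)
  i=1: ✗ (fails at j=1)
  i=2: ✗ (fails at j=2)
  i=3: ✗ (fails at j=3)
  i=4: ✗ (fails at j=5)
  i=5: ✗ (fails at j=5)
  i=6: ✗ (fails at j=9)
  i=7: ✗ (fails at j=9)
Positions where it holds: {} → 0.

0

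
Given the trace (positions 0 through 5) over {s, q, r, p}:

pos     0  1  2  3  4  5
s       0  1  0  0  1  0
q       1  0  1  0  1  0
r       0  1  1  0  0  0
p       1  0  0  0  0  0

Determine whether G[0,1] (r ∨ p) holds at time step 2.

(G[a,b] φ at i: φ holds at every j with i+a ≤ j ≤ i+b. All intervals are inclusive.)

No

Check (r ∨ p) at every j in [2,3]:
  j=2: true
  j=3: false
Fails at j=3 → formula fails.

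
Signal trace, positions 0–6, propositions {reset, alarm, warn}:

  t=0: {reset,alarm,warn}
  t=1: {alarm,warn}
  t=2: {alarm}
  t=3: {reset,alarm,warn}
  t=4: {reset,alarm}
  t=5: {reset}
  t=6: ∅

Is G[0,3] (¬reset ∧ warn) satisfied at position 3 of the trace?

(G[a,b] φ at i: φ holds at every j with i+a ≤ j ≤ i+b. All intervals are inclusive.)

Check (¬reset ∧ warn) at every j in [3,6]:
  j=3: false
  j=4: false
  j=5: false
  j=6: false
Fails at j=3 → formula fails.

Does not hold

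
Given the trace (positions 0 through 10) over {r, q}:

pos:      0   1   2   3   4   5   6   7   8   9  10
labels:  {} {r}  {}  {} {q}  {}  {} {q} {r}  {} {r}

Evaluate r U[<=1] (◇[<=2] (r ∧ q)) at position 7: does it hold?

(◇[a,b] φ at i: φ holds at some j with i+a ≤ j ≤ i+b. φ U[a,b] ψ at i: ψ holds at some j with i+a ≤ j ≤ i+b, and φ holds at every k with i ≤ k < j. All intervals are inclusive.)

Need some j in [7,8] with ◇[<=2] (r ∧ q), and r at every k in [7,j-1].
  j=7: ◇[<=2] (r ∧ q) — fails (none in [7,9]).
  j=8: ◇[<=2] (r ∧ q) — fails (none in [8,10]).
No j in the window works → until fails.

Does not hold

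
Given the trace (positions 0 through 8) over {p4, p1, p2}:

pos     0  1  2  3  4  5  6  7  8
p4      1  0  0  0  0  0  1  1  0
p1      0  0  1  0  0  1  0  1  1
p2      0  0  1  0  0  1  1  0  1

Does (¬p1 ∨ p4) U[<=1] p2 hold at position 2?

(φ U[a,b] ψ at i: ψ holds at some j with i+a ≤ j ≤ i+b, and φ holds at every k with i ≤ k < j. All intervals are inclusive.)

Need some j in [2,3] with p2, and (¬p1 ∨ p4) at every k in [2,j-1].
  j=2: p2 holds; no prefix to check → satisfied.

Holds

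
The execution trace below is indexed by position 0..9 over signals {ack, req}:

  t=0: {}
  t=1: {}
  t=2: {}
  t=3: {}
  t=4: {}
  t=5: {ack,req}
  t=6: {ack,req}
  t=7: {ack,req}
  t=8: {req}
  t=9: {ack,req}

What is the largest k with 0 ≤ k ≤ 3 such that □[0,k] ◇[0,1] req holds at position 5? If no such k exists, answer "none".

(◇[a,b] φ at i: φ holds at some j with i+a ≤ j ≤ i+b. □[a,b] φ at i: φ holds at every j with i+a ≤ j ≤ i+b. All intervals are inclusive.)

◇[0,1] req must hold from j=5 onward; find where it first fails.
  j=5: holds
  j=6: holds
  j=7: holds
  j=8: holds
Holds through j=8; largest k = 3.

3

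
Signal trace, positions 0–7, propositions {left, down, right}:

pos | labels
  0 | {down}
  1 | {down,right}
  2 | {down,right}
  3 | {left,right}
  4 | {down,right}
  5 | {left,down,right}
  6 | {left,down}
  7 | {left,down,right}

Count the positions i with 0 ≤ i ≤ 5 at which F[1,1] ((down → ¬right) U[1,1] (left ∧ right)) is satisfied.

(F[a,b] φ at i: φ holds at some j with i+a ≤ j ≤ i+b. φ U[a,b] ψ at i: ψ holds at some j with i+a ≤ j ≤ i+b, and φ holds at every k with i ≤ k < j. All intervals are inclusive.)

Evaluate at each i in [0,5]:
  i=0: ✗ (none in [1,1])
  i=1: ✗ (none in [2,2])
  i=2: ✗ (none in [3,3])
  i=3: ✗ (none in [4,4])
  i=4: ✗ (none in [5,5])
  i=5: ✓ (witness j=6)
Positions where it holds: {5} → 1.

1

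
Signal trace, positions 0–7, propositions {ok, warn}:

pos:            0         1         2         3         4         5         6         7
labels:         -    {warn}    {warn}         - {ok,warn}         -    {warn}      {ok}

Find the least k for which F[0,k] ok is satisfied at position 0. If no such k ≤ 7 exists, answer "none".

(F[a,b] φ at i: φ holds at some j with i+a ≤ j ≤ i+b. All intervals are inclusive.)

4

Scan j = 0,1,… for ok:
  j=0: fails
  j=1: fails
  j=2: fails
  j=3: fails
  j=4: holds
First hit at j=4, so smallest k = 4-0 = 4.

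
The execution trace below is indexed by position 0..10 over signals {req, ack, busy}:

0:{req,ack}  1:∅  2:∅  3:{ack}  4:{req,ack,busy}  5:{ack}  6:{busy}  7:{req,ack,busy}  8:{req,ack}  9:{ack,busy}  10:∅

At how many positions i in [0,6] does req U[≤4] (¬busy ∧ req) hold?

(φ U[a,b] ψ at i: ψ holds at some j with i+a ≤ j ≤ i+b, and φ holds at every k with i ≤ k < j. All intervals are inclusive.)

1

Evaluate at each i in [0,6]:
  i=0: ✓ (rhs at j=0)
  i=1: ✗ (no rhs in [1,5])
  i=2: ✗ (no rhs in [2,6])
  i=3: ✗ (no rhs in [3,7])
  i=4: ✗ (lhs fails at k=5 before rhs at j=8)
  i=5: ✗ (lhs fails at k=5 before rhs at j=8)
  i=6: ✗ (lhs fails at k=6 before rhs at j=8)
Positions where it holds: {0} → 1.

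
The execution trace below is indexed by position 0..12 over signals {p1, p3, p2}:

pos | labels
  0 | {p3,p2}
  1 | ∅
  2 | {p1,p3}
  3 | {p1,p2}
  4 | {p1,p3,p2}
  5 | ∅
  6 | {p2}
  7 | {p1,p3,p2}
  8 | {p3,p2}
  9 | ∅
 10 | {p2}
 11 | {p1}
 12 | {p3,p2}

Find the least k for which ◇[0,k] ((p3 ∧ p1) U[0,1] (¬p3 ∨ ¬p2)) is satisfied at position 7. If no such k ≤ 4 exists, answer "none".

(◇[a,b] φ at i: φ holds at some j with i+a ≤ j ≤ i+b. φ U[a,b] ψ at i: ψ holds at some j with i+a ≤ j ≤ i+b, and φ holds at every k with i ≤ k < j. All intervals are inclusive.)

2

Scan j = 7,8,… for ((p3 ∧ p1) U[0,1] (¬p3 ∨ ¬p2)):
  j=7: fails
  j=8: fails
  j=9: holds
First hit at j=9, so smallest k = 9-7 = 2.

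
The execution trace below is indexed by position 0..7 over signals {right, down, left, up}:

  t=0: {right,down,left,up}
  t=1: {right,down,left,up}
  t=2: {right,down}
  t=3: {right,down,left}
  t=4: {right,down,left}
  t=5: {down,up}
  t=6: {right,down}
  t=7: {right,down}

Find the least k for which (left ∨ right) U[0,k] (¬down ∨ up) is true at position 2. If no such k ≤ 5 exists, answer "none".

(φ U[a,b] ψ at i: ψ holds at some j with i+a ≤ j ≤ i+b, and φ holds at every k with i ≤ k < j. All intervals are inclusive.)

3

Need earliest j ≥ 2 with (¬down ∨ up), and (left ∨ right) at every k in [2,j-1].
  j=2: rhs fails.
  j=3: rhs fails.
  j=4: rhs fails.
  j=5: rhs holds; lhs holds on [2,4]. k = 3.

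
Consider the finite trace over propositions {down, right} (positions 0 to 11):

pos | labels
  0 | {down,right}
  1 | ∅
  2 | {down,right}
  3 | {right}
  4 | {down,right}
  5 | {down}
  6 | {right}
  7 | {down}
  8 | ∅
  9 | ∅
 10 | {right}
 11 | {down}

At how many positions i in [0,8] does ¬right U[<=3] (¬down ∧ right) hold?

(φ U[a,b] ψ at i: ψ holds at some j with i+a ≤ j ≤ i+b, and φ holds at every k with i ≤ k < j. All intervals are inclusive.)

Evaluate at each i in [0,8]:
  i=0: ✗ (lhs fails at k=0 before rhs at j=3)
  i=1: ✗ (lhs fails at k=2 before rhs at j=3)
  i=2: ✗ (lhs fails at k=2 before rhs at j=3)
  i=3: ✓ (rhs at j=3)
  i=4: ✗ (lhs fails at k=4 before rhs at j=6)
  i=5: ✓ (rhs at j=6; lhs holds on [5,5])
  i=6: ✓ (rhs at j=6)
  i=7: ✓ (rhs at j=10; lhs holds on [7,9])
  i=8: ✓ (rhs at j=10; lhs holds on [8,9])
Positions where it holds: {3, 5, 6, 7, 8} → 5.

5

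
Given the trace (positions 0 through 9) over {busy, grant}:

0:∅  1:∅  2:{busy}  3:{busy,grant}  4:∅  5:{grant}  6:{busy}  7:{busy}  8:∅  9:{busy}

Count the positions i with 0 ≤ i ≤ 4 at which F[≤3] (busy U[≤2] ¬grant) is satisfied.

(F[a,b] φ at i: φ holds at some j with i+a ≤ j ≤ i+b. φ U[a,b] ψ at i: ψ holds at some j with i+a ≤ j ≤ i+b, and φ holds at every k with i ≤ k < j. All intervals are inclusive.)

Evaluate at each i in [0,4]:
  i=0: ✓ (witness j=0)
  i=1: ✓ (witness j=1)
  i=2: ✓ (witness j=2)
  i=3: ✓ (witness j=3)
  i=4: ✓ (witness j=4)
Positions where it holds: {0, 1, 2, 3, 4} → 5.

5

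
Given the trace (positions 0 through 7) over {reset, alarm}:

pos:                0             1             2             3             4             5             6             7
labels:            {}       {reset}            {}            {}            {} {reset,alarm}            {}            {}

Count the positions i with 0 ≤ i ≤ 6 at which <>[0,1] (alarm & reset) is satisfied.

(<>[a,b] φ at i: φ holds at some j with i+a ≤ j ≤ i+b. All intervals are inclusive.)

2

Evaluate at each i in [0,6]:
  i=0: ✗ (none in [0,1])
  i=1: ✗ (none in [1,2])
  i=2: ✗ (none in [2,3])
  i=3: ✗ (none in [3,4])
  i=4: ✓ (witness j=5)
  i=5: ✓ (witness j=5)
  i=6: ✗ (none in [6,7])
Positions where it holds: {4, 5} → 2.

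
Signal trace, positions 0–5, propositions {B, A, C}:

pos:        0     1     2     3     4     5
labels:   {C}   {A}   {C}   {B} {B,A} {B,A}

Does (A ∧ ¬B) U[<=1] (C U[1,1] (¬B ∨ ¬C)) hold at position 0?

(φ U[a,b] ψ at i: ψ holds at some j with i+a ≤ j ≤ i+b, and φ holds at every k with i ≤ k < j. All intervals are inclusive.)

Holds

Need some j in [0,1] with (C U[1,1] (¬B ∨ ¬C)), and (A ∧ ¬B) at every k in [0,j-1].
  j=0: (C U[1,1] (¬B ∨ ¬C)) holds; no prefix to check → satisfied.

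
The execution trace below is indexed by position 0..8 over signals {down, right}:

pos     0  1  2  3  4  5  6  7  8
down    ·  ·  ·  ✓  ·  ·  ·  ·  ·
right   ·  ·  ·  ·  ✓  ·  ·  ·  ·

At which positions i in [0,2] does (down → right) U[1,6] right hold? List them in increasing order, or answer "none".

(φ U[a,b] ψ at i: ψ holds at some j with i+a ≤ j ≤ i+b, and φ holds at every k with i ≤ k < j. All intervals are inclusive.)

none

Evaluate at each i in [0,2]:
  i=0: ✗ (lhs fails at k=3 before rhs at j=4)
  i=1: ✗ (lhs fails at k=3 before rhs at j=4)
  i=2: ✗ (lhs fails at k=3 before rhs at j=4)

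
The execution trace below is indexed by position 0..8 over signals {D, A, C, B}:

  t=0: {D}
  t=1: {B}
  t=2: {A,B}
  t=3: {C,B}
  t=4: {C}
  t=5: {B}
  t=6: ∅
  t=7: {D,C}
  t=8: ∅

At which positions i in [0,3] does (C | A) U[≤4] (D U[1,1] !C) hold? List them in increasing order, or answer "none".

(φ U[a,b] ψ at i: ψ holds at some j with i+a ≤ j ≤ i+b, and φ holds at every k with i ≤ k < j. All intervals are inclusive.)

0

Evaluate at each i in [0,3]:
  i=0: ✓ (rhs at j=0)
  i=1: ✗ (no rhs in [1,5])
  i=2: ✗ (no rhs in [2,6])
  i=3: ✗ (lhs fails at k=5 before rhs at j=7)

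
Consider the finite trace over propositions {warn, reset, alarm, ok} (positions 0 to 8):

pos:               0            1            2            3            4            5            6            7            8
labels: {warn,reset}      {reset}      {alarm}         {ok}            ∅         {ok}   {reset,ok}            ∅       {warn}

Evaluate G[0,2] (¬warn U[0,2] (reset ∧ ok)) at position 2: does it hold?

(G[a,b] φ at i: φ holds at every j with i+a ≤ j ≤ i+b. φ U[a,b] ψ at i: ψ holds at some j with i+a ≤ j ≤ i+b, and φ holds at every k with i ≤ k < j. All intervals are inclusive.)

Does not hold

Check (¬warn U[0,2] (reset ∧ ok)) at every j in [2,4]:
  j=2: fails
  j=3: fails
  j=4: holds
Fails at j=2 → formula fails.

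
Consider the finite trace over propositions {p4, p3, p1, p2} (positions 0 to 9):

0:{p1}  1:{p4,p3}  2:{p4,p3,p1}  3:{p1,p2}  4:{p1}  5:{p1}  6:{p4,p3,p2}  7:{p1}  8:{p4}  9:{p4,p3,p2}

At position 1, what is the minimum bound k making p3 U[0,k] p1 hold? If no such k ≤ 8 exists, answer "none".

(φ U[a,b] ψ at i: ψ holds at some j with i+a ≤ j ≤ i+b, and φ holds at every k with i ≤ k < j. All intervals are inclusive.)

Need earliest j ≥ 1 with p1, and p3 at every k in [1,j-1].
  j=1: rhs fails.
  j=2: rhs holds; lhs holds on [1,1]. k = 1.

1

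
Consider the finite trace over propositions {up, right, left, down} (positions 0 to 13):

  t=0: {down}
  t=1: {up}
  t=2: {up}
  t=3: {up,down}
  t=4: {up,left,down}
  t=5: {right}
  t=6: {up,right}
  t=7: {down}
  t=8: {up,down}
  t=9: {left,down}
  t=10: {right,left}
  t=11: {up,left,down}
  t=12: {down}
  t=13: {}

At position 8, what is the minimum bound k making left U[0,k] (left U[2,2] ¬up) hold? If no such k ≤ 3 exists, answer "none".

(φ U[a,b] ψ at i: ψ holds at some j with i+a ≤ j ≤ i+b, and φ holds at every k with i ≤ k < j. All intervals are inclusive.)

Need earliest j ≥ 8 with (left U[2,2] ¬up), and left at every k in [8,j-1].
  j=8: rhs fails.
  j=9: rhs fails.
  j=10: rhs holds but lhs fails at k=8.
  j=11: rhs fails.
No witness within the range → none.

none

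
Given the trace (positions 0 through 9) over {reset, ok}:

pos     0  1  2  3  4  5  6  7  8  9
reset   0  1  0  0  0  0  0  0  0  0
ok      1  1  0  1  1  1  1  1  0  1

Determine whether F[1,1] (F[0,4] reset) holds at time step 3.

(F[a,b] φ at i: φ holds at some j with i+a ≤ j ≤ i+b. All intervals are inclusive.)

No

Check F[0,4] reset at each j in [4,4]:
  j=4: fails (none in [4,8])
No position in the window satisfies it → formula fails.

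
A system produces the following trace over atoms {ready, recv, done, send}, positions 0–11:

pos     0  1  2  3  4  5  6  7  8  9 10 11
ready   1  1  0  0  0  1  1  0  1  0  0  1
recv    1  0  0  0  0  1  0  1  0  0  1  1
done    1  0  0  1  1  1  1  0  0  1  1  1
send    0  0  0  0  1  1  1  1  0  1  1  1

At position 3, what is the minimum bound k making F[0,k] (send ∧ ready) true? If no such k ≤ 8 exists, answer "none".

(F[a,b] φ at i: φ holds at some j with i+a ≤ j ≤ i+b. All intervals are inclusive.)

Scan j = 3,4,… for (send ∧ ready):
  j=3: fails
  j=4: fails
  j=5: holds
First hit at j=5, so smallest k = 5-3 = 2.

2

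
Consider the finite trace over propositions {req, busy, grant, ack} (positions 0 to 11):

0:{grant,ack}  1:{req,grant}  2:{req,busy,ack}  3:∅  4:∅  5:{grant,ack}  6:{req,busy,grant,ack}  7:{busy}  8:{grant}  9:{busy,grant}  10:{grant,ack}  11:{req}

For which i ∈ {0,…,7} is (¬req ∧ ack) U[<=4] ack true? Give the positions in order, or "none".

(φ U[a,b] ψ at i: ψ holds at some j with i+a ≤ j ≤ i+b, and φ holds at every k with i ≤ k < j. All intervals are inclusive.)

0, 2, 5, 6

Evaluate at each i in [0,7]:
  i=0: ✓ (rhs at j=0)
  i=1: ✗ (lhs fails at k=1 before rhs at j=2)
  i=2: ✓ (rhs at j=2)
  i=3: ✗ (lhs fails at k=3 before rhs at j=5)
  i=4: ✗ (lhs fails at k=4 before rhs at j=5)
  i=5: ✓ (rhs at j=5)
  i=6: ✓ (rhs at j=6)
  i=7: ✗ (lhs fails at k=7 before rhs at j=10)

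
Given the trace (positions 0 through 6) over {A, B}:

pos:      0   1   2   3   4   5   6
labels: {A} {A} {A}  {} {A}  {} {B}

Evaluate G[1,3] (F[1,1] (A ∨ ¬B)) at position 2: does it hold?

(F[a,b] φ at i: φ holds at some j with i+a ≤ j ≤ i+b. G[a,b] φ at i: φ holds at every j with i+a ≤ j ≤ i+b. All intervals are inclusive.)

Check F[1,1] (A ∨ ¬B) at every j in [3,5]:
  j=3: holds (witness at 4)
  j=4: holds (witness at 5)
  j=5: fails (none in [6,6])
Fails at j=5 → formula fails.

False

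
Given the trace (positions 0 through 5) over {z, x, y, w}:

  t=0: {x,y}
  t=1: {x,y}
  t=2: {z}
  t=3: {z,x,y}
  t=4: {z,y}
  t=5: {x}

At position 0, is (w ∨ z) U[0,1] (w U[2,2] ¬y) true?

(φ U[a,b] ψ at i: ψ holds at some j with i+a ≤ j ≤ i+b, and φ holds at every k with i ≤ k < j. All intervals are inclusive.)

Need some j in [0,1] with (w U[2,2] ¬y), and (w ∨ z) at every k in [0,j-1].
  j=0: (w U[2,2] ¬y) — fails.
  j=1: (w U[2,2] ¬y) — fails.
No j in the window works → until fails.

Does not hold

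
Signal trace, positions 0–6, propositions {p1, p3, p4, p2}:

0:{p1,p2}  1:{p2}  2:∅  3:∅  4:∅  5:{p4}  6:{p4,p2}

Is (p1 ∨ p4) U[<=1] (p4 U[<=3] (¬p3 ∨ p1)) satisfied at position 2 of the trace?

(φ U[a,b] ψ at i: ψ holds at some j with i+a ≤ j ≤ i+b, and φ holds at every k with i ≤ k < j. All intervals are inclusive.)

True

Need some j in [2,3] with (p4 U[<=3] (¬p3 ∨ p1)), and (p1 ∨ p4) at every k in [2,j-1].
  j=2: (p4 U[<=3] (¬p3 ∨ p1)) holds; no prefix to check → satisfied.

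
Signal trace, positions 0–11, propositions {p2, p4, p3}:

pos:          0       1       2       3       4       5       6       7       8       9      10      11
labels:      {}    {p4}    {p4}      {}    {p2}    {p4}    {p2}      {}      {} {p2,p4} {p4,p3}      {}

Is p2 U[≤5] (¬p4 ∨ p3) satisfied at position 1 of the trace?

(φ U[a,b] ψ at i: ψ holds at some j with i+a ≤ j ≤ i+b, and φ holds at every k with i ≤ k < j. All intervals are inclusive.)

Need some j in [1,6] with (¬p4 ∨ p3), and p2 at every k in [1,j-1].
  j=1: (¬p4 ∨ p3) false.
  j=2: (¬p4 ∨ p3) false.
  j=3: (¬p4 ∨ p3) holds, but p2 fails at k=1 → not this j.
  j=4: (¬p4 ∨ p3) holds, but p2 fails at k=1 → not this j.
  j=5: (¬p4 ∨ p3) false.
  j=6: (¬p4 ∨ p3) holds, but p2 fails at k=1 → not this j.
No j in the window works → until fails.

No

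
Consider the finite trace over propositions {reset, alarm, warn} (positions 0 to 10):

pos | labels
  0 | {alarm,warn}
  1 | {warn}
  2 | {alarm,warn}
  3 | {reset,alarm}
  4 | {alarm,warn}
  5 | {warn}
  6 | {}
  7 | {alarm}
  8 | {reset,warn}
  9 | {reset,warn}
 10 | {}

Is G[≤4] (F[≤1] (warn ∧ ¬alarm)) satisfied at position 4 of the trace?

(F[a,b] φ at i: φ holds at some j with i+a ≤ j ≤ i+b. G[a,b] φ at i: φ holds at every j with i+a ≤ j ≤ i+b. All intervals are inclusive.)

No

Check F[≤1] (warn ∧ ¬alarm) at every j in [4,8]:
  j=4: holds (witness at 5)
  j=5: holds (witness at 5)
  j=6: fails (none in [6,7])
  j=7: holds (witness at 8)
  j=8: holds (witness at 8)
Fails at j=6 → formula fails.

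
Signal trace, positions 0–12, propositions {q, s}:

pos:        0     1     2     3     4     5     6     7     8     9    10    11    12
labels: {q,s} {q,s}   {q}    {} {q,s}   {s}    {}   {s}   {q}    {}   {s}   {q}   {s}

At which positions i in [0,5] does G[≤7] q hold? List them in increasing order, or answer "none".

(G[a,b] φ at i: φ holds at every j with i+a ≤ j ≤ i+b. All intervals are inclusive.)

Evaluate at each i in [0,5]:
  i=0: ✗ (fails at j=3)
  i=1: ✗ (fails at j=3)
  i=2: ✗ (fails at j=3)
  i=3: ✗ (fails at j=3)
  i=4: ✗ (fails at j=5)
  i=5: ✗ (fails at j=5)

none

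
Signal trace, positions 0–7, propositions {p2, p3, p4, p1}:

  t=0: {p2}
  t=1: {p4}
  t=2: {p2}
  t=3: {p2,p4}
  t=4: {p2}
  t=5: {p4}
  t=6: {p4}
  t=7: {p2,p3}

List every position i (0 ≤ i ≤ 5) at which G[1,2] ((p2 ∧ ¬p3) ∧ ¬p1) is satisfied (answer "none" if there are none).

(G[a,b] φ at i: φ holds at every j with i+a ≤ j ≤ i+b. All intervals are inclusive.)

1, 2

Evaluate at each i in [0,5]:
  i=0: ✗ (fails at j=1)
  i=1: ✓ (all of [2,3])
  i=2: ✓ (all of [3,4])
  i=3: ✗ (fails at j=5)
  i=4: ✗ (fails at j=5)
  i=5: ✗ (fails at j=6)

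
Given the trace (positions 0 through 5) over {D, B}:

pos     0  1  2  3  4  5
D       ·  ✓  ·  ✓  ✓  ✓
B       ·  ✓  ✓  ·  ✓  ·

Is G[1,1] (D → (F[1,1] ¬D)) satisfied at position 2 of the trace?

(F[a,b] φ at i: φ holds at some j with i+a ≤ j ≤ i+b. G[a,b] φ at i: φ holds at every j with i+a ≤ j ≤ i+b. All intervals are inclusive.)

False

Check (D → (F[1,1] ¬D)) at every j in [3,3]:
  j=3: antecedent true; consequent fails (none in [4,4]) → ✗
Fails at j=3 → formula fails.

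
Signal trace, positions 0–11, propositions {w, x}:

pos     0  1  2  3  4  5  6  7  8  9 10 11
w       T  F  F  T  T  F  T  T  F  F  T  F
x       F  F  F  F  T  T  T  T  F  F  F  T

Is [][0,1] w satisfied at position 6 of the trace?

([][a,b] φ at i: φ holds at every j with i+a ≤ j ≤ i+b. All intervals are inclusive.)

Check w at every j in [6,7]:
  j=6: true
  j=7: true
All positions satisfy it → formula holds.

Yes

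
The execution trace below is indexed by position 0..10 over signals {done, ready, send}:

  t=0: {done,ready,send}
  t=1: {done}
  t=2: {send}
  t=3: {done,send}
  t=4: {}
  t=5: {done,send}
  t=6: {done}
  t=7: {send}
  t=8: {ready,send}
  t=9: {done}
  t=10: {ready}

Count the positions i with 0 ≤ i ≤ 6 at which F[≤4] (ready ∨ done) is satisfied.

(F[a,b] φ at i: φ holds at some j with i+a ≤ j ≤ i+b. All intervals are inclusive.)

7

Evaluate at each i in [0,6]:
  i=0: ✓ (witness j=0)
  i=1: ✓ (witness j=1)
  i=2: ✓ (witness j=3)
  i=3: ✓ (witness j=3)
  i=4: ✓ (witness j=5)
  i=5: ✓ (witness j=5)
  i=6: ✓ (witness j=6)
Positions where it holds: {0, 1, 2, 3, 4, 5, 6} → 7.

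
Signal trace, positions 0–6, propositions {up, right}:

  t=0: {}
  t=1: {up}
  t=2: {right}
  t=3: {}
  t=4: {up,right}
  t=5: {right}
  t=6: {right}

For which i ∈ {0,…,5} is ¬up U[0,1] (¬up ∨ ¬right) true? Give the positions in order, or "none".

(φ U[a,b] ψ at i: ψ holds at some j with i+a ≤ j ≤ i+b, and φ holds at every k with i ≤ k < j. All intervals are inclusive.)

Evaluate at each i in [0,5]:
  i=0: ✓ (rhs at j=0)
  i=1: ✓ (rhs at j=1)
  i=2: ✓ (rhs at j=2)
  i=3: ✓ (rhs at j=3)
  i=4: ✗ (lhs fails at k=4 before rhs at j=5)
  i=5: ✓ (rhs at j=5)

0, 1, 2, 3, 5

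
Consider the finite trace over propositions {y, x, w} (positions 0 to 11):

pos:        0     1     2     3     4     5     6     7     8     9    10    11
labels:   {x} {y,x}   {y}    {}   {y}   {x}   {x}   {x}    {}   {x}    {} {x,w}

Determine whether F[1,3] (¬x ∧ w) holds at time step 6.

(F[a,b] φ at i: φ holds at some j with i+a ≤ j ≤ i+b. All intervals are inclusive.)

Does not hold

Check (¬x ∧ w) at each j in [7,9]:
  j=7: false
  j=8: false
  j=9: false
No position in the window satisfies it → formula fails.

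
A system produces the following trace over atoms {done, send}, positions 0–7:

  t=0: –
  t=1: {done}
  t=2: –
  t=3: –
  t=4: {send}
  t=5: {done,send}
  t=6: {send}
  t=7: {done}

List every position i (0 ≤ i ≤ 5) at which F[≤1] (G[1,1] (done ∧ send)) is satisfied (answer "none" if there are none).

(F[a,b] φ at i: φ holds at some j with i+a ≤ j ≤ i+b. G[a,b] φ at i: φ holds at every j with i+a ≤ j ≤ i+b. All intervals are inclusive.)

Evaluate at each i in [0,5]:
  i=0: ✗ (none in [0,1])
  i=1: ✗ (none in [1,2])
  i=2: ✗ (none in [2,3])
  i=3: ✓ (witness j=4)
  i=4: ✓ (witness j=4)
  i=5: ✗ (none in [5,6])

3, 4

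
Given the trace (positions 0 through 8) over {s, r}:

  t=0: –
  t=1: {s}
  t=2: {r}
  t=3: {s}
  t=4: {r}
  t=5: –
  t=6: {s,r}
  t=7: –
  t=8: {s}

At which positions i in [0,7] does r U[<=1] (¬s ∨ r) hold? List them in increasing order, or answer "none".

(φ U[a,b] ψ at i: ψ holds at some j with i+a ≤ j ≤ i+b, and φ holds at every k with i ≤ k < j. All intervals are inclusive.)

0, 2, 4, 5, 6, 7

Evaluate at each i in [0,7]:
  i=0: ✓ (rhs at j=0)
  i=1: ✗ (lhs fails at k=1 before rhs at j=2)
  i=2: ✓ (rhs at j=2)
  i=3: ✗ (lhs fails at k=3 before rhs at j=4)
  i=4: ✓ (rhs at j=4)
  i=5: ✓ (rhs at j=5)
  i=6: ✓ (rhs at j=6)
  i=7: ✓ (rhs at j=7)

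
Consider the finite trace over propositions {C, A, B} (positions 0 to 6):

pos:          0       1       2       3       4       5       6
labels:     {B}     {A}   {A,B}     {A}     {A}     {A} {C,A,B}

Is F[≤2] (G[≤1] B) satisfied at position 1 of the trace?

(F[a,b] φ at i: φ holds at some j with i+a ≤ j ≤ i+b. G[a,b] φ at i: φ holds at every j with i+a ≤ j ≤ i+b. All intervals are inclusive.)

Check G[≤1] B at each j in [1,3]:
  j=1: fails at 1
  j=2: fails at 3
  j=3: fails at 3
No position in the window satisfies it → formula fails.

False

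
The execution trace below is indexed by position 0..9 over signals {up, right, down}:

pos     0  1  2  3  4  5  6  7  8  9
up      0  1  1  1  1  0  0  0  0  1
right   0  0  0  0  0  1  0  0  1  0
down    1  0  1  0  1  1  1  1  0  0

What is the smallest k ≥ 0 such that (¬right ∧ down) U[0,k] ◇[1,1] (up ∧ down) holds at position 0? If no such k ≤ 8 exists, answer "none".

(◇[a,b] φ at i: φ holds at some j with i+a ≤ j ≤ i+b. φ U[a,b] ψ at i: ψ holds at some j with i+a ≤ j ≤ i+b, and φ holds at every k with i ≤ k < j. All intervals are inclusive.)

1

Need earliest j ≥ 0 with ◇[1,1] (up ∧ down), and (¬right ∧ down) at every k in [0,j-1].
  j=0: rhs fails.
  j=1: rhs holds; lhs holds on [0,0]. k = 1.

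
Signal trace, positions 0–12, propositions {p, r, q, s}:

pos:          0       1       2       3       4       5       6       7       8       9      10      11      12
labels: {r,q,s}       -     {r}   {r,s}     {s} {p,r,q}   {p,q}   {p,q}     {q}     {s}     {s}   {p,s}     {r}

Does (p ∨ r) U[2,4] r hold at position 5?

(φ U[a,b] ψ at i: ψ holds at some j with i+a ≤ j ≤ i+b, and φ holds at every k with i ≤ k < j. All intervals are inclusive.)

Need some j in [7,9] with r, and (p ∨ r) at every k in [5,j-1].
  j=7: r false.
  j=8: r false.
  j=9: r false.
No j in the window works → until fails.

False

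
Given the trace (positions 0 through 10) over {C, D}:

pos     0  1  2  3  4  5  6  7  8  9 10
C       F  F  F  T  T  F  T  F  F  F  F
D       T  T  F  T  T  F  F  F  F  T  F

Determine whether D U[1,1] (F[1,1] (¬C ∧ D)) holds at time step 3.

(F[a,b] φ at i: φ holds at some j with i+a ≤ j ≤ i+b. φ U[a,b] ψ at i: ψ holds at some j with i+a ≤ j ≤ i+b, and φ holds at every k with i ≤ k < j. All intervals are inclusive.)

Need some j in [4,4] with F[1,1] (¬C ∧ D), and D at every k in [3,j-1].
  j=4: F[1,1] (¬C ∧ D) — fails (none in [5,5]).
No j in the window works → until fails.

Does not hold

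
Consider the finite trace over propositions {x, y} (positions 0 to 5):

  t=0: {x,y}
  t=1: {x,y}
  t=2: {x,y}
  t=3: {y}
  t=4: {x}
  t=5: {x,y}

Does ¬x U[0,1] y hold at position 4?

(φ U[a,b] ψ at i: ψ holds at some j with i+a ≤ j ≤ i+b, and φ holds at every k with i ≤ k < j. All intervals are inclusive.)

Does not hold

Need some j in [4,5] with y, and ¬x at every k in [4,j-1].
  j=4: y false.
  j=5: y holds, but ¬x fails at k=4 → not this j.
No j in the window works → until fails.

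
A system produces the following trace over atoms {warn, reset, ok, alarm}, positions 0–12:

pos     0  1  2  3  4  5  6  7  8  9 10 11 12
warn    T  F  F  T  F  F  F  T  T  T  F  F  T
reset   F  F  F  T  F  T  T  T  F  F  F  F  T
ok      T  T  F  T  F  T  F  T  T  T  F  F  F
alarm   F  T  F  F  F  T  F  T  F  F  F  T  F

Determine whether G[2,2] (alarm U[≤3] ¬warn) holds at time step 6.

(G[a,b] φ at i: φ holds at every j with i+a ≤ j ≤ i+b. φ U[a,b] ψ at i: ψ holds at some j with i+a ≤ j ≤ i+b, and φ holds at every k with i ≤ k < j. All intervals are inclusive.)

False

Check (alarm U[≤3] ¬warn) at every j in [8,8]:
  j=8: fails
Fails at j=8 → formula fails.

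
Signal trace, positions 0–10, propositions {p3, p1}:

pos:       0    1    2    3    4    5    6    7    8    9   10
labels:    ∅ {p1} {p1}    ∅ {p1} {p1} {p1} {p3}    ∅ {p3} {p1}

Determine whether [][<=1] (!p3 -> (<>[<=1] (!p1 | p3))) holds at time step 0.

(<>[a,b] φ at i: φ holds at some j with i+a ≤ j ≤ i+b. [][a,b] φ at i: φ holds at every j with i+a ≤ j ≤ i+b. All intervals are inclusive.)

Does not hold

Check (!p3 -> (<>[<=1] (!p1 | p3))) at every j in [0,1]:
  j=0: antecedent true; consequent holds (witness at 0) → ✓
  j=1: antecedent true; consequent fails (none in [1,2]) → ✗
Fails at j=1 → formula fails.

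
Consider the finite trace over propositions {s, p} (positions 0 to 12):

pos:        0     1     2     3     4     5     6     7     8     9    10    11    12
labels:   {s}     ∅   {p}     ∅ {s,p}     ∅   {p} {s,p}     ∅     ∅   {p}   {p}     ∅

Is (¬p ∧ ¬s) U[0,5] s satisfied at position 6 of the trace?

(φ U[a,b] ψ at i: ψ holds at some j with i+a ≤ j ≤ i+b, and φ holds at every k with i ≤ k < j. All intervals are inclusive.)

False

Need some j in [6,11] with s, and (¬p ∧ ¬s) at every k in [6,j-1].
  j=6: s false.
  j=7: s holds, but (¬p ∧ ¬s) fails at k=6 → not this j.
  j=8: s false.
  j=9: s false.
  j=10: s false.
  j=11: s false.
No j in the window works → until fails.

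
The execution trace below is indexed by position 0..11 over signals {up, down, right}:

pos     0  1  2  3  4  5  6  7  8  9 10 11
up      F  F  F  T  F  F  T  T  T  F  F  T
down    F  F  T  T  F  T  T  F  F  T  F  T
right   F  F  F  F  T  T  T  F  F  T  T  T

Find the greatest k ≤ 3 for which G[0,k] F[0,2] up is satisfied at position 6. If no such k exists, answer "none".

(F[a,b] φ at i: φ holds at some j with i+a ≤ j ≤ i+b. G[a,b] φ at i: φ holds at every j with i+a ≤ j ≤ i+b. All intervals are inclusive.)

3

F[0,2] up must hold from j=6 onward; find where it first fails.
  j=6: holds
  j=7: holds
  j=8: holds
  j=9: holds
Holds through j=9; largest k = 3.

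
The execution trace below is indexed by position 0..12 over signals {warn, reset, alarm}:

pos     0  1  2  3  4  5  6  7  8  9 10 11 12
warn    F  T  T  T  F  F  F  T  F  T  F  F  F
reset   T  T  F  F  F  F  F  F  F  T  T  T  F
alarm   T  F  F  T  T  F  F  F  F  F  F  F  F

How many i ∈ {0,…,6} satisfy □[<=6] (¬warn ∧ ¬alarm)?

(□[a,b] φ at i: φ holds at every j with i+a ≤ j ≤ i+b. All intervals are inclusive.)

0

Evaluate at each i in [0,6]:
  i=0: ✗ (fails at j=0)
  i=1: ✗ (fails at j=1)
  i=2: ✗ (fails at j=2)
  i=3: ✗ (fails at j=3)
  i=4: ✗ (fails at j=4)
  i=5: ✗ (fails at j=7)
  i=6: ✗ (fails at j=7)
Positions where it holds: {} → 0.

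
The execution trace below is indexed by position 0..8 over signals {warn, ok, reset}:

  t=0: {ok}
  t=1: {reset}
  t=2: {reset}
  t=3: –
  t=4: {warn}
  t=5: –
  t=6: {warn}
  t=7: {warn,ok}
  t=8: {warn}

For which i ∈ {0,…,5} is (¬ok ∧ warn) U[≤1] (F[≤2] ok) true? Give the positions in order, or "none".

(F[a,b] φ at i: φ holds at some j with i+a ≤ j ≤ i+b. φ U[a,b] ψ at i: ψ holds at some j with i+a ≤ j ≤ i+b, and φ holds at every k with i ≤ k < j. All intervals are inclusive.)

Evaluate at each i in [0,5]:
  i=0: ✓ (rhs at j=0)
  i=1: ✗ (no rhs in [1,2])
  i=2: ✗ (no rhs in [2,3])
  i=3: ✗ (no rhs in [3,4])
  i=4: ✓ (rhs at j=5; lhs holds on [4,4])
  i=5: ✓ (rhs at j=5)

0, 4, 5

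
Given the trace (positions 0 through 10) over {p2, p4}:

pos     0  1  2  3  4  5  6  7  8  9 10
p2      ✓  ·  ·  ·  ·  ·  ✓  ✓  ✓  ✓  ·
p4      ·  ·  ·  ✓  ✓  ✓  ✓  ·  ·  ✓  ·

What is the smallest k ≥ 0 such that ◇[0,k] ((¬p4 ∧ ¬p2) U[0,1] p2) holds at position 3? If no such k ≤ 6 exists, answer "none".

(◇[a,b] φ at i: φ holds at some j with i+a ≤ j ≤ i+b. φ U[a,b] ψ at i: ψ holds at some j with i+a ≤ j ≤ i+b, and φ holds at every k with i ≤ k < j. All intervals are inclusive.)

Scan j = 3,4,… for ((¬p4 ∧ ¬p2) U[0,1] p2):
  j=3: fails
  j=4: fails
  j=5: fails
  j=6: holds
First hit at j=6, so smallest k = 6-3 = 3.

3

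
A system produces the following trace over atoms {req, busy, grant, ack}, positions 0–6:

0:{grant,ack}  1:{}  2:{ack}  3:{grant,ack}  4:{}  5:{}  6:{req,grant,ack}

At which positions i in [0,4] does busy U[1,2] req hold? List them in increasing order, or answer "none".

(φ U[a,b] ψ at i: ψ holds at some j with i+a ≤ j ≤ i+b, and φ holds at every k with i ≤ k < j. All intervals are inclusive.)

Evaluate at each i in [0,4]:
  i=0: ✗ (no rhs in [1,2])
  i=1: ✗ (no rhs in [2,3])
  i=2: ✗ (no rhs in [3,4])
  i=3: ✗ (no rhs in [4,5])
  i=4: ✗ (lhs fails at k=4 before rhs at j=6)

none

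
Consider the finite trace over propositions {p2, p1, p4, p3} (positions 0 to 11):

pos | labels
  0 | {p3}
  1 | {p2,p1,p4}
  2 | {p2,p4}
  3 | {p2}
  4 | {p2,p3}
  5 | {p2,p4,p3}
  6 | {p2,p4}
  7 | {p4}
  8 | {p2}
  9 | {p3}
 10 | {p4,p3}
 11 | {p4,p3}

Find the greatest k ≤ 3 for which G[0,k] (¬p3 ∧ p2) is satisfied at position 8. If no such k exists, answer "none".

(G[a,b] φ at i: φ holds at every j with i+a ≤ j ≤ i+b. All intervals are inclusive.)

0

(¬p3 ∧ p2) must hold from j=8 onward; find where it first fails.
  j=8: holds
  j=9: fails
Holds on [8,8], so largest k = 0.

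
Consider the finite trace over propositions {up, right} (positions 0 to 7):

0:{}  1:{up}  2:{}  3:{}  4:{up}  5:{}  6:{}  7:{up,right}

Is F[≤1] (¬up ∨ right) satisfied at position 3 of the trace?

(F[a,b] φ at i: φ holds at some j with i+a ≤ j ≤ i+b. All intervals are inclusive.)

Yes

Check (¬up ∨ right) at each j in [3,4]:
  j=3: true
  j=4: false
Found at j=3 → formula holds.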